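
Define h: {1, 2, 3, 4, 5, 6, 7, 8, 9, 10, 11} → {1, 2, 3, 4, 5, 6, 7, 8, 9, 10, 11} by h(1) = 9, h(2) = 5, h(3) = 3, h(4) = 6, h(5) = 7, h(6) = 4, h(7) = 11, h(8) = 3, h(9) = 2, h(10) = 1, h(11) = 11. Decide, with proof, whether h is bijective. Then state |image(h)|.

h(3) = 3 = h(8) with 3 ≠ 8, so h is not injective, hence not bijective.
The image of h is {1, 2, 3, 4, 5, 6, 7, 9, 11}, which has 9 elements.

9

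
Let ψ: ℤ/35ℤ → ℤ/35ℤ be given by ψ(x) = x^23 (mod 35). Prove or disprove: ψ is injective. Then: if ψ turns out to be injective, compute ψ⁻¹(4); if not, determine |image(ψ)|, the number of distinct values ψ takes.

9

Computing x^23 mod 35 for each x (by repeated squaring, reducing mod 35 at every step), the values ψ(0), ψ(1), …, ψ(34) are: 0, 1, 18, 12, 9, 10, 6, 28, 22, 4, 5, 16, 3, 27, 14, 15, 11, 33, 2, 24, 20, 21, 8, 32, 19, 30, 31, 13, 7, 29, 25, 26, 23, 17, 34.
Every element of ℤ/35ℤ appears exactly once in this list, so ψ is a bijection, and in particular injective.
Since ψ is injective, we read off the preimage of 4 from the same table: ψ(9) = 4, so ψ⁻¹(4) = 9.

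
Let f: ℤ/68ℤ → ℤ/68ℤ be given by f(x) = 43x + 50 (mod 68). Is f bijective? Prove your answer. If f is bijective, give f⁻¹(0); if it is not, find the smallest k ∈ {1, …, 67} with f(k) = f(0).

2

Suppose f(a) = f(b) in ℤ/68ℤ. Then 43a + 50 ≡ 43b + 50 (mod 68), hence 43(a − b) ≡ 0 (mod 68).
Since gcd(43, 68) = 1, 43 is invertible modulo 68, so a − b ≡ 0 (mod 68), i.e. a = b.
We now compute 43⁻¹ mod 68 explicitly. Euclid's algorithm: 68 = 1·43 + 25, 43 = 1·25 + 18, 25 = 1·18 + 7, 18 = 2·7 + 4, 7 = 1·4 + 3, 4 = 1·3 + 1; back-substituting gives 1 = 19·43 − 12·68, so 43⁻¹ ≡ 19 (mod 68).
Then y ↦ 19(y − 50) is a two-sided inverse to f, so every y ∈ ℤ/68ℤ has a preimage.
Thus f is bijective.
Since f is bijective, we compute f⁻¹(0): solve 43x + 50 ≡ 0 (mod 68), i.e. 43x ≡ 18 (mod 68).
Multiplying by 43⁻¹ = 19 gives x ≡ 19·18 = 342 = 5·68 + 2 ≡ 2 (mod 68).
Check: f(2) = 43·2 + 50 = 136 = 2·68 + 0 ≡ 0 (mod 68).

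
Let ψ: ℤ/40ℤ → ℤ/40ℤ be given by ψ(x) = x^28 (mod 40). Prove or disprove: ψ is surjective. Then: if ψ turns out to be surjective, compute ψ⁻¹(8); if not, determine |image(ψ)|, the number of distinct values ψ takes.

4

ψ(1) = 1^28 = 1.
ψ(3): Repeated squaring mod 40: 3^1 ≡ 3, 3^2 ≡ 3² = 9, 3^4 ≡ 9² = 81 ≡ 1, 3^8 ≡ 1² = 1, 3^16 ≡ 1² = 1. Since 28 = 16 + 8 + 4, 3^28 ≡ 1·1·1: 1·1 = 1, then 1·1 = 1. So 3^28 ≡ 1 (mod 40).
So ψ(1) = ψ(3) = 1 while 1 ≠ 3, so ψ is not injective.
A non-injective map from the 40-element set ℤ/40ℤ to itself takes at most 39 distinct values, so it cannot be surjective. So ψ is not surjective.
Since ψ is not surjective, we determine |image(ψ)|. Computing x^28 mod 40 for each x (by repeated squaring, reducing mod 40 at every step), the values ψ(0), ψ(1), …, ψ(39) are: 0, 1, 16, 1, 16, 25, 16, 1, 16, 1, 0, 1, 16, 1, 16, 25, 16, 1, 16, 1, 0, 1, 16, 1, 16, 25, 16, 1, 16, 1, 0, 1, 16, 1, 16, 25, 16, 1, 16, 1.
The distinct values are {0, 1, 16, 25}; there are 4 of them.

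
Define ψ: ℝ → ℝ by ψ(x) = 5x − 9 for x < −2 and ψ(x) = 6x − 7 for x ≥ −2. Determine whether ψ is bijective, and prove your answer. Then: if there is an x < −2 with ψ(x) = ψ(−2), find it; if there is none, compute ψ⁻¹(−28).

-19/5

Both pieces are strictly increasing (slopes 5 and 6), so each is injective on its own interval.
The left piece maps (−∞, −2) onto (−∞, −19); the right piece maps [−2, ∞) onto [−19, ∞).
Since −19 = −19, the images partition ℝ: ψ is injective and surjective, hence bijective.
Because the two images are disjoint, no x < −2 has ψ(x) = ψ(−2), so we compute ψ⁻¹(−28): −28 lies in (−∞, −19), so solve 5x − 9 = −28: x = (−28 + 9)/5 = −19/5.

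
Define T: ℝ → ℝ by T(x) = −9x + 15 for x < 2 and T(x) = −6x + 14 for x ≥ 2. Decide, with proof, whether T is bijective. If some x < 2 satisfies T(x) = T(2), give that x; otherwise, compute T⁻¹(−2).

Both pieces are strictly decreasing (slopes −9 and −6), so each is injective on its own interval.
The left piece maps (−∞, 2) onto (−3, ∞); the right piece maps [2, ∞) onto (−∞, 2].
These images overlap. In particular T(2) = 2 (right piece), and solving −9x + 15 = 2 on the left piece gives x = 13/9 < 2.
So T(13/9) = T(2) with 13/9 ≠ 2, and T is not injective, hence not bijective. This x = 13/9 is the requested value below 2.

13/9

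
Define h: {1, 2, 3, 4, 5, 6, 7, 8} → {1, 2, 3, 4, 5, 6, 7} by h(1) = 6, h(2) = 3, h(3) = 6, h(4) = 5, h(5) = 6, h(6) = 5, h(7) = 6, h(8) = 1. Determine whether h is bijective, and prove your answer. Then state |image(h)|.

h(1) = 6 = h(3) with 1 ≠ 3, so h is not injective, hence not bijective.
The image of h is {1, 3, 5, 6}, which has 4 elements.

4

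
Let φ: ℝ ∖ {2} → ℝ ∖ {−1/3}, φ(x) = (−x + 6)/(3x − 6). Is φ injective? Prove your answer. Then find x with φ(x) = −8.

42/23

Suppose φ(s) = φ(t). Cross-multiplying: (−s + 6)(3t − 6) = (−t + 6)(3s − 6).
Expanding both sides and cancelling the symmetric terms leaves −12·(s − t) = 0. Since −12 ≠ 0, s = t. Thus φ is injective.
Solving φ(x) = −8: cross-multiplying gives −x + 6 = −8(3x − 6), which rearranges to 23x = 42, so x = 42/23.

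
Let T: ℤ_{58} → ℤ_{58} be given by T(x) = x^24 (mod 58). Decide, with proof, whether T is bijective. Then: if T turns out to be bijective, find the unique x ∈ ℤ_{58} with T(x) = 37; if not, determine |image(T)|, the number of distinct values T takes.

T(3): Repeated squaring mod 58: 3^1 ≡ 3, 3^2 ≡ 3² = 9, 3^4 ≡ 9² = 81 ≡ 23, 3^8 ≡ 23² = 529 ≡ 7, 3^16 ≡ 7² = 49. Since 24 = 16 + 8, 3^24 ≡ 49·7: 49·7 = 343 ≡ 53. So 3^24 ≡ 53 (mod 58).
T(7): Repeated squaring mod 58: 7^1 ≡ 7, 7^2 ≡ 7² = 49, 7^4 ≡ 49² = 2401 ≡ 23, 7^8 ≡ 23² = 529 ≡ 7, 7^16 ≡ 7² = 49. Since 24 = 16 + 8, 7^24 ≡ 49·7: 49·7 = 343 ≡ 53. So 7^24 ≡ 53 (mod 58).
So T(3) = T(7) = 53 while 3 ≠ 7, hence T is not injective, hence not bijective.
Since T is not bijective, we determine |image(T)|. Computing x^24 mod 58 for each x (by repeated squaring, reducing mod 58 at every step), the values T(0), T(1), …, T(57) are: 0, 1, 20, 53, 52, 49, 16, 53, 54, 25, 52, 7, 30, 7, 16, 45, 36, 1, 36, 23, 54, 25, 24, 45, 20, 23, 24, 49, 30, 29, 30, 49, 24, 23, 20, 45, 24, 25, 54, 23, 36, 1, 36, 45, 16, 7, 30, 7, 52, 25, 54, 53, 16, 49, 52, 53, 20, 1.
The distinct values are {0, 1, 7, 16, 20, 23, 24, 25, 29, 30, 36, 45, 49, 52, 53, 54}; there are 16 of them.

16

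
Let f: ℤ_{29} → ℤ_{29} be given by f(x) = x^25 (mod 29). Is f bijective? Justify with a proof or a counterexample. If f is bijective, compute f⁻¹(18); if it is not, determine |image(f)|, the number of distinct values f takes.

Since 29 is prime, the nonzero elements of ℤ_{29} form a cyclic group of order 28.
As gcd(25, 28) = 1, raising to the 25th power is a bijection on this group: if u^25 ≡ v^25 then (uv^{−1})^25 = 1, and the only element of order dividing gcd(25, 28) = 1 is 1, so u = v.
With f(0) = 0 this makes f injective on all of ℤ_{29}, hence bijective (finite equal-size domain and codomain). In particular f is bijective.
Since f is bijective, we find the preimage of 18. The inverse of x ↦ x^25 on (ℤ_{29})^× is x ↦ x^9, because 25·9 = 225 = 8·28 + 1 ≡ 1 (mod 28) and x^{28} = 1 for x ≠ 0 (Fermat). So f⁻¹(18) = 18^9 mod 29.
Repeated squaring mod 29: 18^1 ≡ 18, 18^2 ≡ 18² = 324 ≡ 5, 18^4 ≡ 5² = 25, 18^8 ≡ 25² = 625 ≡ 16. Since 9 = 8 + 1, 18^9 ≡ 16·18: 16·18 = 288 ≡ 27. So 18^9 ≡ 27 (mod 29).
Hence f⁻¹(18) = 27.

27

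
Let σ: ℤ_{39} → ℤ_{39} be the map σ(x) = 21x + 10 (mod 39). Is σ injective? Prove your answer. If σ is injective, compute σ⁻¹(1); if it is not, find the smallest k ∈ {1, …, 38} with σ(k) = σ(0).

13

We have gcd(21, 39) = 3 > 1. Taking x_1 = 0 and x_2 = 13: σ(0) = 10 and σ(13) = 21·13 + 10 = 283 ≡ 10 (mod 39).
So σ(0) = σ(13) while 0 ≠ 13, therefore σ is not injective.
Since σ is not injective, we find the least positive k with σ(k) = σ(0): this means 21k ≡ 0 (mod 39), i.e. 39 ∣ 21k. Since gcd(21, 39) = 3, dividing through by 3 this holds exactly when 13 ∣ 7k, and as gcd(7, 13) = 1, exactly when 13 ∣ k.
The smallest positive such k is 13.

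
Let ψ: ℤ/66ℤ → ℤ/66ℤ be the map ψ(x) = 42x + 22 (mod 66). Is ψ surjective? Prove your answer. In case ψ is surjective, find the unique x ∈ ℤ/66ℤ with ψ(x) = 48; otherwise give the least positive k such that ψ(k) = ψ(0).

Since gcd(42, 66) = 6, we have 42x ≡ 0 (mod 6) for all x, so ψ(x) ≡ 4 (mod 6).
But 0 ≢ 4 (mod 6), so 0 ∈ ℤ/66ℤ has no preimage. So ψ is not surjective.
Since ψ is not surjective, we find the least positive k with ψ(k) = ψ(0): this means 42k ≡ 0 (mod 66), i.e. 66 ∣ 42k. Since gcd(42, 66) = 6, dividing through by 6 this holds exactly when 11 ∣ 7k, and as gcd(7, 11) = 1, exactly when 11 ∣ k.
The smallest positive such k is 11.

11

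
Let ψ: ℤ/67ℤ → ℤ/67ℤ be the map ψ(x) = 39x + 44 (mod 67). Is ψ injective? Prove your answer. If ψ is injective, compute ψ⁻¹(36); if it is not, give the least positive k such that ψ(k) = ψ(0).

If ψ(s) = ψ(t), then 39s ≡ 39t (mod 67). Because gcd(39, 67) = 1, we may cancel 39 to get s ≡ t (mod 67).
Therefore ψ is injective.
We now compute 39⁻¹ mod 67 explicitly. Euclid's algorithm: 67 = 1·39 + 28, 39 = 1·28 + 11, 28 = 2·11 + 6, 11 = 1·6 + 5, 6 = 1·5 + 1; back-substituting gives 1 = 55·39 − 32·67, so 39⁻¹ ≡ 55 (mod 67).
Since ψ is injective, we compute ψ⁻¹(36): solve 39x + 44 ≡ 36 (mod 67), i.e. 39x ≡ 59 (mod 67).
Multiplying by 39⁻¹ = 55 gives x ≡ 55·59 = 3245 = 48·67 + 29 ≡ 29 (mod 67).
Check: ψ(29) = 39·29 + 44 = 1175 = 17·67 + 36 ≡ 36 (mod 67).

29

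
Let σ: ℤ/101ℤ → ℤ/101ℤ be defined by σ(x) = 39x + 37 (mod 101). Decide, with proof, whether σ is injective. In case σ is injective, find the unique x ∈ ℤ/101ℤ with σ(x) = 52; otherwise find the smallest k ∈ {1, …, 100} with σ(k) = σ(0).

By definition, injectivity means: for all a, b in the domain, σ(a) = σ(b) implies a = b.
Suppose σ(a) = σ(b) in ℤ/101ℤ. Then 39a + 37 ≡ 39b + 37 (mod 101), hence 39(a − b) ≡ 0 (mod 101).
Since gcd(39, 101) = 1, 39 is invertible modulo 101, so a − b ≡ 0 (mod 101), i.e. a = b.
So σ is injective.
We now compute 39⁻¹ mod 101 explicitly. Euclid's algorithm: 101 = 2·39 + 23, 39 = 1·23 + 16, 23 = 1·16 + 7, 16 = 2·7 + 2, 7 = 3·2 + 1; back-substituting gives 1 = 57·39 − 22·101, so 39⁻¹ ≡ 57 (mod 101).
Since σ is injective, we find σ⁻¹(52): we need 39x ≡ 52 − 37 ≡ 15 (mod 101). Using 39⁻¹ = 57: x ≡ 57·15 = 855 = 8·101 + 47, so x = 47.
Check: σ(47) = 39·47 + 37 = 1870 = 18·101 + 52 ≡ 52 (mod 101).

47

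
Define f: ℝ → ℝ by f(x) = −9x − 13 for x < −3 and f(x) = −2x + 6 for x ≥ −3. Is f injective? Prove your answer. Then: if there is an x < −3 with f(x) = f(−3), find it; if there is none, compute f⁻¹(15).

-28/9

Both pieces are strictly decreasing (slopes −9 and −2), so each is injective on its own interval.
The left piece maps (−∞, −3) onto (14, ∞); the right piece maps [−3, ∞) onto (−∞, 12].
These images are disjoint, so no value is attained by both pieces. Thus f is injective.
Because the two images are disjoint, no x < −3 has f(x) = f(−3), so we compute f⁻¹(15): 15 lies in (14, ∞), so solve −9x − 13 = 15: x = (15 + 13)/(−9) = −28/9.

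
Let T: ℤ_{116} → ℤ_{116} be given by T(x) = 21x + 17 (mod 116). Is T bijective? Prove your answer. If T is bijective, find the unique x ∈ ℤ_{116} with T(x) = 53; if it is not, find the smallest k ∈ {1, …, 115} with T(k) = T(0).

By definition, injectivity means: for all x_1, x_2 in the domain, T(x_1) = T(x_2) implies x_1 = x_2.
Suppose T(x_1) = T(x_2) in ℤ_{116}. Then 21x_1 + 17 ≡ 21x_2 + 17 (mod 116), therefore 21(x_1 − x_2) ≡ 0 (mod 116).
Since gcd(21, 116) = 1, 21 is invertible modulo 116, so x_1 − x_2 ≡ 0 (mod 116), i.e. x_1 = x_2.
We now compute 21⁻¹ mod 116 explicitly. Euclid's algorithm: 116 = 5·21 + 11, 21 = 1·11 + 10, 11 = 1·10 + 1; back-substituting gives 1 = 105·21 − 19·116, so 21⁻¹ ≡ 105 (mod 116).
For any y ∈ ℤ_{116}, x = 105(y − 17) mod 116 satisfies T(x) = 21·105(y − 17) + 17 ≡ y (since 21·105 ≡ 1 mod 116). So every y has a preimage.
Thus T is bijective.
Since T is bijective, we compute T⁻¹(53): solve 21x + 17 ≡ 53 (mod 116), i.e. 21x ≡ 36 (mod 116).
Multiplying by 21⁻¹ = 105 gives x ≡ 105·36 = 3780 = 32·116 + 68 ≡ 68 (mod 116).
Check: T(68) = 21·68 + 17 = 1445 = 12·116 + 53 ≡ 53 (mod 116).

68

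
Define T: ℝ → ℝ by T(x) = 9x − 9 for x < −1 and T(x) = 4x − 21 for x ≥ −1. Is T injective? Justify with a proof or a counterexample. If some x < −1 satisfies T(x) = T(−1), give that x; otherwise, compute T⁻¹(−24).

-16/9

Both pieces are strictly increasing (slopes 9 and 4), so each is injective on its own interval.
The left piece maps (−∞, −1) onto (−∞, −18); the right piece maps [−1, ∞) onto [−25, ∞).
These images overlap. In particular T(−1) = −25 (right piece), and solving 9x − 9 = −25 on the left piece gives x = −16/9 < −1.
So T(−16/9) = T(−1) with −16/9 ≠ −1, and T is not injective. This x = −16/9 is the requested value below −1.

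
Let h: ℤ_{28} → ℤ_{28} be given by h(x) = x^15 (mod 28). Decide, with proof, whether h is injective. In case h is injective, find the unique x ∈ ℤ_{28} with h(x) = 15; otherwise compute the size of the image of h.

h(2): Repeated squaring mod 28: 2^1 ≡ 2, 2^2 ≡ 2² = 4, 2^4 ≡ 4² = 16, 2^8 ≡ 16² = 256 ≡ 4. Since 15 = 8 + 4 + 2 + 1, 2^15 ≡ 4·16·4·2: 4·16 = 64 ≡ 8, then 8·4 = 32 ≡ 4, then 4·2 = 8. So 2^15 ≡ 8 (mod 28).
h(4): Repeated squaring mod 28: 4^1 ≡ 4, 4^2 ≡ 4² = 16, 4^4 ≡ 16² = 256 ≡ 4, 4^8 ≡ 4² = 16. Since 15 = 8 + 4 + 2 + 1, 4^15 ≡ 16·4·16·4: 16·4 = 64 ≡ 8, then 8·16 = 128 ≡ 16, then 16·4 = 64 ≡ 8. So 4^15 ≡ 8 (mod 28).
So h(2) = h(4) = 8 while 2 ≠ 4, therefore h is not injective.
Since h is not injective, we determine |image(h)|. Computing x^15 mod 28 for each x (by repeated squaring, reducing mod 28 at every step), the values h(0), h(1), …, h(27) are: 0, 1, 8, 27, 8, 13, 20, 7, 8, 1, 20, 15, 20, 13, 0, 15, 8, 13, 8, 27, 20, 21, 8, 15, 20, 1, 20, 27.
The distinct values are {0, 1, 7, 8, 13, 15, 20, 21, 27}; there are 9 of them.

9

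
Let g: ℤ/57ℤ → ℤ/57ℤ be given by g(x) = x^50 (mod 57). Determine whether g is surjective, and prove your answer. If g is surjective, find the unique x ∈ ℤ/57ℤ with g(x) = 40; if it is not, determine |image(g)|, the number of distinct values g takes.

g(8): Repeated squaring mod 57: 8^1 ≡ 8, 8^2 ≡ 8² = 64 ≡ 7, 8^4 ≡ 7² = 49, 8^8 ≡ 49² = 2401 ≡ 7, 8^16 ≡ 7² = 49, 8^32 ≡ 49² = 2401 ≡ 7. Since 50 = 32 + 16 + 2, 8^50 ≡ 7·49·7: 7·49 = 343 ≡ 1, then 1·7 = 7. So 8^50 ≡ 7 (mod 57).
g(11): Repeated squaring mod 57: 11^1 ≡ 11, 11^2 ≡ 11² = 121 ≡ 7, 11^4 ≡ 7² = 49, 11^8 ≡ 49² = 2401 ≡ 7, 11^16 ≡ 7² = 49, 11^32 ≡ 49² = 2401 ≡ 7. Since 50 = 32 + 16 + 2, 11^50 ≡ 7·49·7: 7·49 = 343 ≡ 1, then 1·7 = 7. So 11^50 ≡ 7 (mod 57).
So g(8) = g(11) = 7 while 8 ≠ 11, hence g is not injective.
A non-injective map from the 57-element set ℤ/57ℤ to itself takes at most 56 distinct values, so it cannot be surjective. So g is not surjective.
Since g is not surjective, we determine |image(g)|. Computing x^50 mod 57 for each x (by repeated squaring, reducing mod 57 at every step), the values g(0), g(1), …, g(56) are: 0, 1, 25, 42, 55, 28, 24, 49, 7, 54, 16, 7, 30, 43, 28, 36, 4, 25, 39, 19, 1, 6, 4, 55, 9, 43, 49, 45, 16, 16, 45, 49, 43, 9, 55, 4, 6, 1, 19, 39, 25, 4, 36, 28, 43, 30, 7, 16, 54, 7, 49, 24, 28, 55, 42, 25, 1.
The distinct values are {0, 1, 4, 6, 7, 9, 16, 19, 24, 25, 28, 30, 36, 39, 42, 43, 45, 49, 54, 55}; there are 20 of them.

20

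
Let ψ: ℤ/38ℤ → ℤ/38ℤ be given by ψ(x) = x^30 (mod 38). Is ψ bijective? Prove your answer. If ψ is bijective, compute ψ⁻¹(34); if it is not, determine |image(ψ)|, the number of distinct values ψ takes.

ψ(3): Repeated squaring mod 38: 3^1 ≡ 3, 3^2 ≡ 3² = 9, 3^4 ≡ 9² = 81 ≡ 5, 3^8 ≡ 5² = 25, 3^16 ≡ 25² = 625 ≡ 17. Since 30 = 16 + 8 + 4 + 2, 3^30 ≡ 17·25·5·9: 17·25 = 425 ≡ 7, then 7·5 = 35, then 35·9 = 315 ≡ 11. So 3^30 ≡ 11 (mod 38).
ψ(5): Repeated squaring mod 38: 5^1 ≡ 5, 5^2 ≡ 5² = 25, 5^4 ≡ 25² = 625 ≡ 17, 5^8 ≡ 17² = 289 ≡ 23, 5^16 ≡ 23² = 529 ≡ 35. Since 30 = 16 + 8 + 4 + 2, 5^30 ≡ 35·23·17·25: 35·23 = 805 ≡ 7, then 7·17 = 119 ≡ 5, then 5·25 = 125 ≡ 11. So 5^30 ≡ 11 (mod 38).
So ψ(3) = ψ(5) = 11 while 3 ≠ 5, therefore ψ is not injective, hence not bijective.
Since ψ is not bijective, we determine |image(ψ)|. Computing x^30 mod 38 for each x (by repeated squaring, reducing mod 38 at every step), the values ψ(0), ψ(1), …, ψ(37) are: 0, 1, 30, 11, 26, 11, 26, 1, 20, 7, 26, 1, 20, 7, 30, 7, 30, 11, 20, 19, 20, 11, 30, 7, 30, 7, 20, 1, 26, 7, 20, 1, 26, 11, 26, 11, 30, 1.
The distinct values are {0, 1, 7, 11, 19, 20, 26, 30}; there are 8 of them.

8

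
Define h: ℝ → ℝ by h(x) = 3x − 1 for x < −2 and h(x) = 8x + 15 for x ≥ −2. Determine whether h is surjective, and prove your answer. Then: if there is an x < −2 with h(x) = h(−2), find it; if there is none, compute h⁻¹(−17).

Both pieces are strictly increasing (slopes 3 and 8), so each is injective on its own interval.
The left piece maps (−∞, −2) onto (−∞, −7); the right piece maps [−2, ∞) onto [−1, ∞).
The union (−∞, −7) ∪ [−1, ∞) omits the interval between −7 and −1; in particular −7 has no preimage. So h is not surjective.
Because the two images are disjoint, no x < −2 has h(x) = h(−2), so we compute h⁻¹(−17): −17 lies in (−∞, −7), so solve 3x − 1 = −17: x = (−17 + 1)/3 = −16/3.

-16/3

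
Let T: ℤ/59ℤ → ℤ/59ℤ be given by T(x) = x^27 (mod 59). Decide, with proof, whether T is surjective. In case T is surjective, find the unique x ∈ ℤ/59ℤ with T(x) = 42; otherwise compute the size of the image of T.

40

Since 59 is prime, the nonzero elements of ℤ/59ℤ form a cyclic group of order 58.
As gcd(27, 58) = 1, raising to the 27th power is a bijection on this group: if u^27 ≡ v^27 then (uv^{−1})^27 = 1, and the only element of order dividing gcd(27, 58) = 1 is 1, so u = v.
With T(0) = 0 this makes T injective on all of ℤ/59ℤ, hence bijective (finite equal-size domain and codomain). In particular T is surjective.
Since T is surjective, we find the preimage of 42. The inverse of x ↦ x^27 on (ℤ/59ℤ)^× is x ↦ x^43, because 27·43 = 1161 = 20·58 + 1 ≡ 1 (mod 58) and x^{58} = 1 for x ≠ 0 (Fermat). So T⁻¹(42) = 42^43 mod 59.
Repeated squaring mod 59: 42^1 ≡ 42, 42^2 ≡ 42² = 1764 ≡ 53, 42^4 ≡ 53² = 2809 ≡ 36, 42^8 ≡ 36² = 1296 ≡ 57, 42^16 ≡ 57² = 3249 ≡ 4, 42^32 ≡ 4² = 16. Since 43 = 32 + 8 + 2 + 1, 42^43 ≡ 16·57·53·42: 16·57 = 912 ≡ 27, then 27·53 = 1431 ≡ 15, then 15·42 = 630 ≡ 40. So 42^43 ≡ 40 (mod 59).
Hence T⁻¹(42) = 40.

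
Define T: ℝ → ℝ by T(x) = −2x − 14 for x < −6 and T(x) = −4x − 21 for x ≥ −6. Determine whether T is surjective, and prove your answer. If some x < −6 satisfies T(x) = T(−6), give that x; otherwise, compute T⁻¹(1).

-17/2

Both pieces are strictly decreasing (slopes −2 and −4), so each is injective on its own interval.
The left piece maps (−∞, −6) onto (−2, ∞); the right piece maps [−6, ∞) onto (−∞, 3].
The union (−2, ∞) ∪ (−∞, 3] covers ℝ, so T is surjective.
For the follow-up: the images overlap, so an x < −6 with T(x) = T(−6) exists. T(−6) = 3; solving −2x − 14 = 3 for x < −6 gives x = (3 + 14)/(−2) = −17/2.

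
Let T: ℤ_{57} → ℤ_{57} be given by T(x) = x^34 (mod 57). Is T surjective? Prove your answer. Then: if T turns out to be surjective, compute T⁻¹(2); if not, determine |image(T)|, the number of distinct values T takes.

T(8): Repeated squaring mod 57: 8^1 ≡ 8, 8^2 ≡ 8² = 64 ≡ 7, 8^4 ≡ 7² = 49, 8^8 ≡ 49² = 2401 ≡ 7, 8^16 ≡ 7² = 49, 8^32 ≡ 49² = 2401 ≡ 7. Since 34 = 32 + 2, 8^34 ≡ 7·7: 7·7 = 49. So 8^34 ≡ 49 (mod 57).
T(11): Repeated squaring mod 57: 11^1 ≡ 11, 11^2 ≡ 11² = 121 ≡ 7, 11^4 ≡ 7² = 49, 11^8 ≡ 49² = 2401 ≡ 7, 11^16 ≡ 7² = 49, 11^32 ≡ 49² = 2401 ≡ 7. Since 34 = 32 + 2, 11^34 ≡ 7·7: 7·7 = 49. So 11^34 ≡ 49 (mod 57).
So T(8) = T(11) = 49 while 8 ≠ 11, thus T is not injective.
A non-injective map from the 57-element set ℤ_{57} to itself takes at most 56 distinct values, so it cannot be surjective. Hence T is not surjective.
Since T is not surjective, we determine |image(T)|. Computing x^34 mod 57 for each x (by repeated squaring, reducing mod 57 at every step), the values T(0), T(1), …, T(56) are: 0, 1, 43, 36, 25, 16, 9, 7, 49, 42, 4, 49, 45, 28, 16, 6, 55, 43, 39, 19, 1, 24, 55, 25, 54, 28, 7, 30, 4, 4, 30, 7, 28, 54, 25, 55, 24, 1, 19, 39, 43, 55, 6, 16, 28, 45, 49, 4, 42, 49, 7, 9, 16, 25, 36, 43, 1.
The distinct values are {0, 1, 4, 6, 7, 9, 16, 19, 24, 25, 28, 30, 36, 39, 42, 43, 45, 49, 54, 55}; there are 20 of them.

20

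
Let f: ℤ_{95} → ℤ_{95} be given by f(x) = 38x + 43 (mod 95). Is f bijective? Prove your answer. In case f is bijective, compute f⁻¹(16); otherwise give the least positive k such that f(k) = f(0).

We have gcd(38, 95) = 19 > 1. Taking a = 0 and b = 5: f(0) = 43 and f(5) = 38·5 + 43 = 233 ≡ 43 (mod 95).
So f(0) = f(5) while 0 ≠ 5, so f is not injective, hence not bijective.
Since f is not bijective, we find the least positive k with f(k) = f(0): this means 38k ≡ 0 (mod 95), i.e. 95 ∣ 38k. Since gcd(38, 95) = 19, dividing through by 19 this holds exactly when 5 ∣ 2k, and as gcd(2, 5) = 1, exactly when 5 ∣ k.
The smallest positive such k is 5.

5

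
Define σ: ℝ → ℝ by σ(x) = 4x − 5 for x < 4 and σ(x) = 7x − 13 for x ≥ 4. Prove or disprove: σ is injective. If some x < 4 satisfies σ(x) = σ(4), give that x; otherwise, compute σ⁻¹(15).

4

Both pieces are strictly increasing (slopes 4 and 7), so each is injective on its own interval.
The left piece maps (−∞, 4) onto (−∞, 11); the right piece maps [4, ∞) onto [15, ∞).
These images are disjoint, so no value is attained by both pieces. Therefore σ is injective.
Because the two images are disjoint, no x < 4 has σ(x) = σ(4), so we compute σ⁻¹(15): 15 lies in [15, ∞), so solve 7x − 13 = 15: x = (15 + 13)/7 = 4.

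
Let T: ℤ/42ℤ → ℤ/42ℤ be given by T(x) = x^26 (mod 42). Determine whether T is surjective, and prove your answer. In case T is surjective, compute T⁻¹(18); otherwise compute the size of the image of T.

T(4): Repeated squaring mod 42: 4^1 ≡ 4, 4^2 ≡ 4² = 16, 4^4 ≡ 16² = 256 ≡ 4, 4^8 ≡ 4² = 16, 4^16 ≡ 16² = 256 ≡ 4. Since 26 = 16 + 8 + 2, 4^26 ≡ 4·16·16: 4·16 = 64 ≡ 22, then 22·16 = 352 ≡ 16. So 4^26 ≡ 16 (mod 42).
T(10): Repeated squaring mod 42: 10^1 ≡ 10, 10^2 ≡ 10² = 100 ≡ 16, 10^4 ≡ 16² = 256 ≡ 4, 10^8 ≡ 4² = 16, 10^16 ≡ 16² = 256 ≡ 4. Since 26 = 16 + 8 + 2, 10^26 ≡ 4·16·16: 4·16 = 64 ≡ 22, then 22·16 = 352 ≡ 16. So 10^26 ≡ 16 (mod 42).
So T(4) = T(10) = 16 while 4 ≠ 10, so T is not injective.
A non-injective map from the 42-element set ℤ/42ℤ to itself takes at most 41 distinct values, so it cannot be surjective. So T is not surjective.
Since T is not surjective, we determine |image(T)|. Computing x^26 mod 42 for each x (by repeated squaring, reducing mod 42 at every step), the values T(0), T(1), …, T(41) are: 0, 1, 4, 9, 16, 25, 36, 7, 22, 39, 16, 37, 18, 1, 28, 15, 4, 37, 30, 25, 22, 21, 22, 25, 30, 37, 4, 15, 28, 1, 18, 37, 16, 39, 22, 7, 36, 25, 16, 9, 4, 1.
The distinct values are {0, 1, 4, 7, 9, 15, 16, 18, 21, 22, 25, 28, 30, 36, 37, 39}; there are 16 of them.

16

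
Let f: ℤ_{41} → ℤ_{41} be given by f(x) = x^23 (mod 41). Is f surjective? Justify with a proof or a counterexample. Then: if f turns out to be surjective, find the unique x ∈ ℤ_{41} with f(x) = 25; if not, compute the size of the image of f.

Since 41 is prime, the nonzero elements of ℤ_{41} form a cyclic group of order 40.
As gcd(23, 40) = 1, raising to the 23rd power is a bijection on this group: if u^23 ≡ v^23 then (uv^{−1})^23 = 1, and the only element of order dividing gcd(23, 40) = 1 is 1, so u = v.
With f(0) = 0 this makes f injective on all of ℤ_{41}, hence bijective (finite equal-size domain and codomain). In particular f is surjective.
Since f is surjective, we find the preimage of 25. The inverse of x ↦ x^23 on (ℤ_{41})^× is x ↦ x^7, because 23·7 = 161 = 4·40 + 1 ≡ 1 (mod 40) and x^{40} = 1 for x ≠ 0 (Fermat). So f⁻¹(25) = 25^7 mod 41.
Repeated squaring mod 41: 25^1 ≡ 25, 25^2 ≡ 25² = 625 ≡ 10, 25^4 ≡ 10² = 100 ≡ 18. Since 7 = 4 + 2 + 1, 25^7 ≡ 18·10·25: 18·10 = 180 ≡ 16, then 16·25 = 400 ≡ 31. So 25^7 ≡ 31 (mod 41).
Hence f⁻¹(25) = 31.

31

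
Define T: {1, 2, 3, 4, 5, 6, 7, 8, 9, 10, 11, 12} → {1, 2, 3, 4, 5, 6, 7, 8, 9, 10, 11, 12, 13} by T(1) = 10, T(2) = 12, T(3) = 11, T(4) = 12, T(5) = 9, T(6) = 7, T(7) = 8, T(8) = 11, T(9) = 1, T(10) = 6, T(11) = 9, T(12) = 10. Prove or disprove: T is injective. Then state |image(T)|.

T(2) = 12 = T(4) with 2 ≠ 4, so T is not injective.
The image of T is {1, 6, 7, 8, 9, 10, 11, 12}, which has 8 elements.

8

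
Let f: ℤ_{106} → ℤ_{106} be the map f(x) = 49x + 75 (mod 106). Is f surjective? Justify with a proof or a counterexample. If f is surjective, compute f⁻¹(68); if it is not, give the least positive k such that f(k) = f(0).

Since gcd(49, 106) = 1, 49 is invertible modulo 106. Euclid's algorithm: 106 = 2·49 + 8, 49 = 6·8 + 1; back-substituting gives 1 = 13·49 − 6·106, so 49⁻¹ ≡ 13 (mod 106).
For any y ∈ ℤ_{106}, x = 13(y − 75) mod 106 satisfies f(x) = 49·13(y − 75) + 75 ≡ y (since 49·13 ≡ 1 mod 106). So every y has a preimage.
Therefore f is surjective.
Since f is surjective, we find f⁻¹(68): we need 49x ≡ 68 − 75 ≡ 99 (mod 106). Using 49⁻¹ = 13: x ≡ 13·99 = 1287 = 12·106 + 15, so x = 15.
Check: f(15) = 49·15 + 75 = 810 = 7·106 + 68 ≡ 68 (mod 106).

15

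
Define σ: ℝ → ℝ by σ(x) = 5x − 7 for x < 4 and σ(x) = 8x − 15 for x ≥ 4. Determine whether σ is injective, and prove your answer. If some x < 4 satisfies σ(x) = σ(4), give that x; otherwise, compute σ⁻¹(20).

Both pieces are strictly increasing (slopes 5 and 8), so each is injective on its own interval.
The left piece maps (−∞, 4) onto (−∞, 13); the right piece maps [4, ∞) onto [17, ∞).
These images are disjoint, so no value is attained by both pieces. Therefore σ is injective.
Because the two images are disjoint, no x < 4 has σ(x) = σ(4), so we compute σ⁻¹(20): 20 lies in [17, ∞), so solve 8x − 15 = 20: x = (20 + 15)/8 = 35/8.

35/8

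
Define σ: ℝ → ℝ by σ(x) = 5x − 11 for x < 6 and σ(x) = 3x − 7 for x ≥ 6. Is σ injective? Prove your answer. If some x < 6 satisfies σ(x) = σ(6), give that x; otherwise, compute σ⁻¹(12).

Both pieces are strictly increasing (slopes 5 and 3), so each is injective on its own interval.
The left piece maps (−∞, 6) onto (−∞, 19); the right piece maps [6, ∞) onto [11, ∞).
These images overlap. In particular σ(6) = 11 (right piece), and solving 5x − 11 = 11 on the left piece gives x = 22/5 < 6.
So σ(22/5) = σ(6) with 22/5 ≠ 6, and σ is not injective. This x = 22/5 is the requested value below 6.

22/5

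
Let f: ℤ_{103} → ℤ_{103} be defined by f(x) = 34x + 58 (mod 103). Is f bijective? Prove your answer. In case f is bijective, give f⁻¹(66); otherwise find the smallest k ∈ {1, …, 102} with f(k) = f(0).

79

Suppose f(u) = f(v) in ℤ_{103}. Then 34u + 58 ≡ 34v + 58 (mod 103), therefore 34(u − v) ≡ 0 (mod 103).
Since gcd(34, 103) = 1, 34 is invertible modulo 103, therefore u − v ≡ 0 (mod 103), i.e. u = v.
We now compute 34⁻¹ mod 103 explicitly. Euclid's algorithm: 103 = 3·34 + 1; back-substituting gives 1 = 100·34 − 33·103, so 34⁻¹ ≡ 100 (mod 103).
Then y ↦ 100(y − 58) is a two-sided inverse to f, so every y ∈ ℤ_{103} has a preimage.
Therefore f is bijective.
Since f is bijective, we compute f⁻¹(66): solve 34x + 58 ≡ 66 (mod 103), i.e. 34x ≡ 8 (mod 103).
Multiplying by 34⁻¹ = 100 gives x ≡ 100·8 = 800 = 7·103 + 79 ≡ 79 (mod 103).
Check: f(79) = 34·79 + 58 = 2744 = 26·103 + 66 ≡ 66 (mod 103).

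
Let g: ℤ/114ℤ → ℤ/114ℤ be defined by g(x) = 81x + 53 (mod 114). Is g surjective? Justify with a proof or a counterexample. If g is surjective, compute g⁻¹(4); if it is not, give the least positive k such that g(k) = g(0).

38

Since gcd(81, 114) = 3, we have 81x ≡ 0 (mod 3) for all x, so g(x) ≡ 2 (mod 3).
But 0 ≢ 2 (mod 3), so 0 ∈ ℤ/114ℤ has no preimage. Therefore g is not surjective.
Since g is not surjective, we find the least positive k with g(k) = g(0): this means 81k ≡ 0 (mod 114), i.e. 114 ∣ 81k. Since gcd(81, 114) = 3, dividing through by 3 this holds exactly when 38 ∣ 27k, and as gcd(27, 38) = 1, exactly when 38 ∣ k.
The smallest positive such k is 38.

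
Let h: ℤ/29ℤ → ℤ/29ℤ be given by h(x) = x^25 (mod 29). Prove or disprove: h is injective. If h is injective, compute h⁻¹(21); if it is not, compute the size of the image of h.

14

Since 29 is prime, the nonzero elements of ℤ/29ℤ form a cyclic group of order 28.
As gcd(25, 28) = 1, raising to the 25th power is a bijection on this group: if u^25 ≡ v^25 then (uv^{−1})^25 = 1, and the only element of order dividing gcd(25, 28) = 1 is 1, so u = v.
With h(0) = 0 this makes h injective on all of ℤ/29ℤ, hence bijective (finite equal-size domain and codomain). In particular h is injective.
Since h is injective, we find the preimage of 21. The inverse of x ↦ x^25 on (ℤ/29ℤ)^× is x ↦ x^9, because 25·9 = 225 = 8·28 + 1 ≡ 1 (mod 28) and x^{28} = 1 for x ≠ 0 (Fermat). So h⁻¹(21) = 21^9 mod 29.
Repeated squaring mod 29: 21^1 ≡ 21, 21^2 ≡ 21² = 441 ≡ 6, 21^4 ≡ 6² = 36 ≡ 7, 21^8 ≡ 7² = 49 ≡ 20. Since 9 = 8 + 1, 21^9 ≡ 20·21: 20·21 = 420 ≡ 14. So 21^9 ≡ 14 (mod 29).
Hence h⁻¹(21) = 14.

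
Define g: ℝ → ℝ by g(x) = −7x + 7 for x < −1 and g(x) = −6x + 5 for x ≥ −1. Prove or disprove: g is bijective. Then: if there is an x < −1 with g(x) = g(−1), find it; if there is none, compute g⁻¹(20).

-13/7

Both pieces are strictly decreasing (slopes −7 and −6), so each is injective on its own interval.
The left piece maps (−∞, −1) onto (14, ∞); the right piece maps [−1, ∞) onto (−∞, 11].
The images leave a gap (14 has no preimage), so g is not surjective, hence not bijective.
Because the two images are disjoint, no x < −1 has g(x) = g(−1), so we compute g⁻¹(20): 20 lies in (14, ∞), so solve −7x + 7 = 20: x = (20 − 7)/(−7) = −13/7.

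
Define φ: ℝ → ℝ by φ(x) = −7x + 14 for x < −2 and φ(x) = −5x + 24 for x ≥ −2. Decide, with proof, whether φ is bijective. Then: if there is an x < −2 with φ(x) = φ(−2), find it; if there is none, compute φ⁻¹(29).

Both pieces are strictly decreasing (slopes −7 and −5), so each is injective on its own interval.
The left piece maps (−∞, −2) onto (28, ∞); the right piece maps [−2, ∞) onto (−∞, 34].
These images overlap. In particular φ(−2) = 34 (right piece), and solving −7x + 14 = 34 on the left piece gives x = −20/7 < −2.
So φ(−20/7) = φ(−2) with −20/7 ≠ −2, and φ is not injective, hence not bijective. This x = −20/7 is the requested value below −2.

-20/7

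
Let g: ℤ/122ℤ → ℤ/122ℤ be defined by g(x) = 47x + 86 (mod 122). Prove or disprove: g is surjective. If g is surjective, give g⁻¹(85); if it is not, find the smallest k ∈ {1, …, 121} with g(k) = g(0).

Since gcd(47, 122) = 1, 47 is invertible modulo 122. Euclid's algorithm: 122 = 2·47 + 28, 47 = 1·28 + 19, 28 = 1·19 + 9, 19 = 2·9 + 1; back-substituting gives 1 = 13·47 − 5·122, so 47⁻¹ ≡ 13 (mod 122).
Then y ↦ 13(y − 86) is a two-sided inverse to g, so every y ∈ ℤ/122ℤ has a preimage.
Therefore g is surjective.
Since g is surjective, we find g⁻¹(85): we need 47x ≡ 85 − 86 ≡ 121 (mod 122). Using 47⁻¹ = 13: x ≡ 13·121 = 1573 = 12·122 + 109, so x = 109.
Check: g(109) = 47·109 + 86 = 5209 = 42·122 + 85 ≡ 85 (mod 122).

109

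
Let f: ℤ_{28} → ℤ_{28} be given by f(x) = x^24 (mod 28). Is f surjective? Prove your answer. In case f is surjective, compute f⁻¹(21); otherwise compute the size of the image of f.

4

f(1) = 1^24 = 1.
f(3): Repeated squaring mod 28: 3^1 ≡ 3, 3^2 ≡ 3² = 9, 3^4 ≡ 9² = 81 ≡ 25, 3^8 ≡ 25² = 625 ≡ 9, 3^16 ≡ 9² = 81 ≡ 25. Since 24 = 16 + 8, 3^24 ≡ 25·9: 25·9 = 225 ≡ 1. So 3^24 ≡ 1 (mod 28).
So f(1) = f(3) = 1 while 1 ≠ 3, hence f is not injective.
A non-injective map from the 28-element set ℤ_{28} to itself takes at most 27 distinct values, so it cannot be surjective. Therefore f is not surjective.
Since f is not surjective, we determine |image(f)|. Computing x^24 mod 28 for each x (by repeated squaring, reducing mod 28 at every step), the values f(0), f(1), …, f(27) are: 0, 1, 8, 1, 8, 1, 8, 21, 8, 1, 8, 1, 8, 1, 0, 1, 8, 1, 8, 1, 8, 21, 8, 1, 8, 1, 8, 1.
The distinct values are {0, 1, 8, 21}; there are 4 of them.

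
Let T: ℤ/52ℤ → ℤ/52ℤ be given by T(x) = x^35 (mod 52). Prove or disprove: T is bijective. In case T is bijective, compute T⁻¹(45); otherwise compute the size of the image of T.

T(0) = 0^35 = 0.
T(26): Repeated squaring mod 52: 26^1 ≡ 26, 26^2 ≡ 26² = 676 ≡ 0, 26^4 ≡ 0² = 0, 26^8 ≡ 0² = 0, 26^16 ≡ 0² = 0, 26^32 ≡ 0² = 0. Since 35 = 32 + 2 + 1, 26^35 ≡ 0·0·26: 0·0 = 0, then 0·26 = 0. So 26^35 ≡ 0 (mod 52).
So T(0) = T(26) = 0 while 0 ≠ 26, so T is not injective, hence not bijective.
Since T is not bijective, we determine |image(T)|. Computing x^35 mod 52 for each x (by repeated squaring, reducing mod 52 at every step), the values T(0), T(1), …, T(51) are: 0, 1, 20, 35, 36, 21, 24, 15, 44, 29, 4, 19, 12, 13, 40, 7, 48, 49, 8, 11, 28, 5, 16, 43, 32, 25, 0, 27, 20, 9, 36, 47, 24, 41, 44, 3, 4, 45, 12, 39, 40, 33, 48, 23, 8, 37, 28, 31, 16, 17, 32, 51.
The distinct values are {0, 1, 3, 4, 5, 7, 8, 9, 11, 12, 13, 15, 16, 17, 19, 20, 21, 23, 24, 25, 27, 28, 29, 31, 32, 33, 35, 36, 37, 39, 40, 41, 43, 44, 45, 47, 48, 49, 51}; there are 39 of them.

39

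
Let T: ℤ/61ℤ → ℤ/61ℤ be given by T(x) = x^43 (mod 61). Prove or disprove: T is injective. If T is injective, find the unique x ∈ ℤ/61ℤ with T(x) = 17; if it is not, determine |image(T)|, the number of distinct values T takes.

Since 61 is prime, the nonzero elements of ℤ/61ℤ form a cyclic group of order 60.
As gcd(43, 60) = 1, raising to the 43rd power is a bijection on this group: if a^43 ≡ b^43 then (ab^{−1})^43 = 1, and the only element of order dividing gcd(43, 60) = 1 is 1, so a = b.
With T(0) = 0 this makes T injective on all of ℤ/61ℤ, hence bijective (finite equal-size domain and codomain). In particular T is injective.
Since T is injective, we find the preimage of 17. The inverse of x ↦ x^43 on (ℤ/61ℤ)^× is x ↦ x^7, because 43·7 = 301 = 5·60 + 1 ≡ 1 (mod 60) and x^{60} = 1 for x ≠ 0 (Fermat). So T⁻¹(17) = 17^7 mod 61.
Repeated squaring mod 61: 17^1 ≡ 17, 17^2 ≡ 17² = 289 ≡ 45, 17^4 ≡ 45² = 2025 ≡ 12. Since 7 = 4 + 2 + 1, 17^7 ≡ 12·45·17: 12·45 = 540 ≡ 52, then 52·17 = 884 ≡ 30. So 17^7 ≡ 30 (mod 61).
Hence T⁻¹(17) = 30.

30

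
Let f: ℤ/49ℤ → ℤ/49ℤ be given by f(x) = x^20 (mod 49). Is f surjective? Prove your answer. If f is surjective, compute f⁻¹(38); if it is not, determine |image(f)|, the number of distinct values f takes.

22

f(0) = 0^20 = 0.
f(7): Repeated squaring mod 49: 7^1 ≡ 7, 7^2 ≡ 7² = 49 ≡ 0, 7^4 ≡ 0² = 0, 7^8 ≡ 0² = 0, 7^16 ≡ 0² = 0. Since 20 = 16 + 4, 7^20 ≡ 0·0: 0·0 = 0. So 7^20 ≡ 0 (mod 49).
So f(0) = f(7) = 0 while 0 ≠ 7, therefore f is not injective.
A non-injective map from the 49-element set ℤ/49ℤ to itself takes at most 48 distinct values, so it cannot be surjective. Hence f is not surjective.
Since f is not surjective, we determine |image(f)|. Computing x^20 mod 49 for each x (by repeated squaring, reducing mod 49 at every step), the values f(0), f(1), …, f(48) are: 0, 1, 25, 16, 37, 39, 8, 0, 43, 11, 44, 9, 4, 15, 0, 36, 46, 23, 30, 18, 22, 0, 29, 32, 2, 2, 32, 29, 0, 22, 18, 30, 23, 46, 36, 0, 15, 4, 9, 44, 11, 43, 0, 8, 39, 37, 16, 25, 1.
The distinct values are {0, 1, 2, 4, 8, 9, 11, 15, 16, 18, 22, 23, 25, 29, 30, 32, 36, 37, 39, 43, 44, 46}; there are 22 of them.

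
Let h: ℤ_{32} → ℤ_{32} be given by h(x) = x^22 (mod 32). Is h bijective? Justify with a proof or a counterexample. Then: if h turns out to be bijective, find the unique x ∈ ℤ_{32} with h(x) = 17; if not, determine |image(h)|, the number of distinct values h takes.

5

h(0) = 0^22 = 0.
h(2): Repeated squaring mod 32: 2^1 ≡ 2, 2^2 ≡ 2² = 4, 2^4 ≡ 4² = 16, 2^8 ≡ 16² = 256 ≡ 0, 2^16 ≡ 0² = 0. Since 22 = 16 + 4 + 2, 2^22 ≡ 0·16·4: 0·16 = 0, then 0·4 = 0. So 2^22 ≡ 0 (mod 32).
So h(0) = h(2) = 0 while 0 ≠ 2, so h is not injective, hence not bijective.
Since h is not bijective, we determine |image(h)|. Computing x^22 mod 32 for each x (by repeated squaring, reducing mod 32 at every step), the values h(0), h(1), …, h(31) are: 0, 1, 0, 25, 0, 9, 0, 17, 0, 17, 0, 9, 0, 25, 0, 1, 0, 1, 0, 25, 0, 9, 0, 17, 0, 17, 0, 9, 0, 25, 0, 1.
The distinct values are {0, 1, 9, 17, 25}; there are 5 of them.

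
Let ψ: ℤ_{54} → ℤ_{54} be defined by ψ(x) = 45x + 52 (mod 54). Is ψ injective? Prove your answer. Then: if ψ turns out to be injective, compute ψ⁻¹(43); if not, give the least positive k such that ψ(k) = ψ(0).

6

We have gcd(45, 54) = 9 > 1. Taking u = 0 and v = 6: ψ(0) = 52 and ψ(6) = 45·6 + 52 = 322 ≡ 52 (mod 54).
So ψ(0) = ψ(6) while 0 ≠ 6, therefore ψ is not injective.
Since ψ is not injective, we find the least positive k with ψ(k) = ψ(0): this means 45k ≡ 0 (mod 54), i.e. 54 ∣ 45k. Since gcd(45, 54) = 9, dividing through by 9 this holds exactly when 6 ∣ 5k, and as gcd(5, 6) = 1, exactly when 6 ∣ k.
The smallest positive such k is 6.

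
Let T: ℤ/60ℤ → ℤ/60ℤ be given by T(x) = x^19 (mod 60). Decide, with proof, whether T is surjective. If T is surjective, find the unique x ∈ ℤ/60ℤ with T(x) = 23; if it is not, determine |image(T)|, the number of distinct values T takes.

T(0) = 0^19 = 0.
T(30): Repeated squaring mod 60: 30^1 ≡ 30, 30^2 ≡ 30² = 900 ≡ 0, 30^4 ≡ 0² = 0, 30^8 ≡ 0² = 0, 30^16 ≡ 0² = 0. Since 19 = 16 + 2 + 1, 30^19 ≡ 0·0·30: 0·0 = 0, then 0·30 = 0. So 30^19 ≡ 0 (mod 60).
So T(0) = T(30) = 0 while 0 ≠ 30, therefore T is not injective.
A non-injective map from the 60-element set ℤ/60ℤ to itself takes at most 59 distinct values, so it cannot be surjective. Thus T is not surjective.
Since T is not surjective, we determine |image(T)|. Computing x^19 mod 60 for each x (by repeated squaring, reducing mod 60 at every step), the values T(0), T(1), …, T(59) are: 0, 1, 8, 27, 4, 5, 36, 43, 32, 9, 40, 11, 48, 37, 44, 15, 16, 53, 12, 19, 20, 21, 28, 47, 24, 25, 56, 3, 52, 29, 0, 31, 8, 57, 4, 35, 36, 13, 32, 39, 40, 41, 48, 7, 44, 45, 16, 23, 12, 49, 20, 51, 28, 17, 24, 55, 56, 33, 52, 59.
The distinct values are {0, 1, 3, 4, 5, 7, 8, 9, 11, 12, 13, 15, 16, 17, 19, 20, 21, 23, 24, 25, 27, 28, 29, 31, 32, 33, 35, 36, 37, 39, 40, 41, 43, 44, 45, 47, 48, 49, 51, 52, 53, 55, 56, 57, 59}; there are 45 of them.

45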